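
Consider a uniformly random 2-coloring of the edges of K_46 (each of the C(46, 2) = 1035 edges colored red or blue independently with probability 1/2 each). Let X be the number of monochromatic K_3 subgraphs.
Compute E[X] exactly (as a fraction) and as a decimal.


Let X = Σ_S X_S over the C(46, 3) = 15180 subsets S of size 3, where X_S = 1 if the K_3 on S is monochromatic.
For a fixed S, the K_3 on S has C(3, 2) = 3 edges. P[all 3 edges red] = (1/2)^3, and likewise for blue, so P[monochromatic] = 2·(1/2)^3 = 2^{1 − 3} = 1/4.
By linearity of expectation: E[X] = C(46, 3) · 2^{1 − 3} = 15180 · 1/4 = 3795.
Numerically: E[X] ≈ 3795.00000.

E[X] = C(46,3)·2^(1−C(3,2)) = 3795 ≈ 3795.00000.


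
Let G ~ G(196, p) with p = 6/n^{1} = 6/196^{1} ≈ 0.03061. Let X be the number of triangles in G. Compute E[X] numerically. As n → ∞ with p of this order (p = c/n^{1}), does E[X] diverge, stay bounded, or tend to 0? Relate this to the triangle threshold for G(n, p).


Number of potential triangles: C(196, 3) = 1235780.
Each occurs with probability p³ ≈ (0.03061)³ ≈ 2.868703e-05.
By linearity: E[X] = C(196, 3)·p³ ≈ 1235780 · 2.868703e-05 ≈ 35.4509.
Here α = 1, so p = 6/n is exactly at the triangle threshold p ~ 1/n. Asymptotically E[X] → c³/6 = 6³/6 = 36 ≈ 36.0000, a bounded constant. In this regime the triangle count is asymptotically Poisson(c³/6).

E[X] ≈ 35.4509; in regime p = Θ(1/n^{1}) E[X] stays bounded (at the triangle threshold p ~ 1/n).


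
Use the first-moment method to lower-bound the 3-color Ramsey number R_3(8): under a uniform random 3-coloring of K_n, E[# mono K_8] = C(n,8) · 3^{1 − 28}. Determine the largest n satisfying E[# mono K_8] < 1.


We need C(n, 8) · 3^{1 − 28} < 1, i.e. C(n, 8) < 3^{28 − 1} = 7625597484987.
Check values of n near the boundary:
  n = 153: C(153, 8) = 6183023199255; 6183023199255 < 7625597484987? YES
  n = 154: C(154, 8) = 6521818990995; 6521818990995 < 7625597484987? YES
  n = 155: C(155, 8) = 6876747915675; 6876747915675 < 7625597484987? YES
  n = 156: C(156, 8) = 7248464019225; 7248464019225 < 7625597484987? YES
  n = 157: C(157, 8) = 7637643295425; 7637643295425 < 7625597484987? NO
  n = 158: C(158, 8) = 8044984271181; 8044984271181 < 7625597484987? NO
The largest n with C(n, 8) < 7625597484987 is n = 156 (where E[X] = 805384891025/847288609443 ≈ 0.95054). Hence R_3(8) > 156, i.e. R_3(8) ≥ 157.

Largest n = 156; hence R_3(8) > 156.


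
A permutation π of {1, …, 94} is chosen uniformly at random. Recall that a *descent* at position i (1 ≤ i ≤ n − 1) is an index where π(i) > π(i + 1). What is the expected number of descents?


Write X = Σ X_I over i = 1, …, 93, with X_I the indicator of one descent.
There are 93 indicators.
For each fixed i, the pair (π(i), π(i+1)) is a uniformly random ordered pair of distinct values from {1, …, 94}; by symmetry P[π(i) > π(i+1)] = 1/2.
By linearity: E[X] = 93 · (1/2) = (94 − 1) · (1/2) = 93/2 ≈ 46.500.

E[X] = 93/2 = 46.500.


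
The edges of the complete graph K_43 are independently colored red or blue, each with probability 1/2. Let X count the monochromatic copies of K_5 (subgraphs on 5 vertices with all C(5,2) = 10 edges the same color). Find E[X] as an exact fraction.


Let X = Σ_S X_S over the C(43, 5) = 962598 subsets S of size 5, where X_S = 1 if the K_5 on S is monochromatic.
For a fixed S, the K_5 on S has C(5, 2) = 10 edges. P[all 10 edges red] = (1/2)^10, and likewise for blue, so P[monochromatic] = 2·(1/2)^10 = 2^{1 − 10} = 1/512.
By linearity: E[X] = C(43, 5) · 2^{1 − 10} = 962598 · 1/512 = 481299/256.
Numerically: E[X] ≈ 1880.074219.

E[X] = C(43,5)·2^(1−C(5,2)) = 481299/256 ≈ 1880.074219.


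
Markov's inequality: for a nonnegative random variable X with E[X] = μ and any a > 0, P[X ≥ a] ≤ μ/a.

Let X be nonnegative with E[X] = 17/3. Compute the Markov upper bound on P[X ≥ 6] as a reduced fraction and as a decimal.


μ = E[X] = 17/3, a = 6.
Markov: P[X ≥ 6] ≤ μ/a = (17/3)/6 = 17/18.
Numerically: ≈ 0.944.
(Since a = 6 > μ = 5.667, the bound 17/18 is < 1 and informative.)

P[X ≥ 6] ≤ 17/18 ≈ 0.944.


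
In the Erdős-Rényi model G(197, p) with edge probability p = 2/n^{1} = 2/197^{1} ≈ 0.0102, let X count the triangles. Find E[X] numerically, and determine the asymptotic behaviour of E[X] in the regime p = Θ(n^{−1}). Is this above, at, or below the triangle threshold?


Number of potential triangles: C(197, 3) = 1254890.
Each occurs with probability p³ ≈ (0.0102)³ ≈ 1.04638e-06.
By linearity: E[X] = C(197, 3)·p³ ≈ 1254890 · 1.04638e-06 ≈ 1.313.
Here α = 1, so p = 2/n is exactly at the triangle threshold p ~ 1/n. Asymptotically E[X] → c³/6 = 2³/6 = 4/3 ≈ 1.333, a bounded constant. In this regime the triangle count is asymptotically Poisson(c³/6).

E[X] ≈ 1.313; in regime p = Θ(1/n^{1}) E[X] stays bounded (at the triangle threshold p ~ 1/n).


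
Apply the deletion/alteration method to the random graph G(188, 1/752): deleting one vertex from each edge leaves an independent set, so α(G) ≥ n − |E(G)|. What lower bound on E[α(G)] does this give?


E[|E(G)|] = C(188, 2)·p = 17578 · (1/752) = 187/8.
E[α(G)] ≥ n − E[|E(G)|] = 188 − 187/8 = 1317/8.
Numerically: ≈ 164.6250.
(This is only a lower bound; the true E[α(G)] may be larger.)

E[α(G)] ≥ 1317/8 ≈ 164.6250.


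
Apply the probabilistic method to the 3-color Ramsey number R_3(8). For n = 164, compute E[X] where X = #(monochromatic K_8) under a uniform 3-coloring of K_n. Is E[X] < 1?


E[X] = C(164, 8) · 3^{1 − 28} = 10912535409348 · 3^{−27} = 10912535409348/7625597484987.
As a reduced fraction: E[X] = 404167978124/282429536481 ≈ 1.4310.
Is E[X] < 1? NO.
Since E[X] ≥ 1, the first-moment bound is inconclusive at n = 164; it does NOT by itself certify R_3(8) > 164.

E[X] = 404167978124/282429536481 ≈ 1.4310; E[X] ≥ 1; first-moment method inconclusive here.


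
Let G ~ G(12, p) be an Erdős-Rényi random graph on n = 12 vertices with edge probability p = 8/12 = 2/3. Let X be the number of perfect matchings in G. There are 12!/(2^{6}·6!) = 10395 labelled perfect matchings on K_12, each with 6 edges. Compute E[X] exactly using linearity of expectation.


K_12 has 12!/(2^{6}·6!) = 10395 labelled perfect matchings.
For each such perfect matching H, let X_H = 1 if all 6 edges of H are present in G. Then P[X_H = 1] = p^{6} = (2/3)^{6} = 64/729.
Summing the indicators: E[X] = Σ_H E[X_H] = 10395 · p^{6} = 10395 · 64/729 = 24640/27.
Numerically: E[X] ≈ 912.59.

E[X] = 10395 · (2/3)^{6} = 24640/27 ≈ 912.59.


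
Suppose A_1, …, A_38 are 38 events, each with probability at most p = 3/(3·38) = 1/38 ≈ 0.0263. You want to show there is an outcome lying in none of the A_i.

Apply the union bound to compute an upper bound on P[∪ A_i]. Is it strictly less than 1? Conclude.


Union bound: P[∪_{i=1}^{38} A_i] ≤ Σ_i P[A_i] ≤ 38·p = 38·(1/38) = 1.
Numerically: 1 ≈ 1.0000.
Is 1 < 1? NO.
Since the bound 1 is ≥ 1, the union bound is uninformative here; it does NOT by itself certify existence.

38·p = 1 ≈ 1.0000; existence NOT certified by the union bound.


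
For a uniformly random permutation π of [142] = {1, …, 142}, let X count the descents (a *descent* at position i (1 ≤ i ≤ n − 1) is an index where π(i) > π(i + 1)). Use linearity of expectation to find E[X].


Write X = Σ X_I over i = 1, …, 141, with X_I the indicator of one descent.
There are 141 indicators.
For each fixed i, the pair (π(i), π(i+1)) is a uniformly random ordered pair of distinct values from {1, …, 142}; by symmetry P[π(i) > π(i+1)] = 1/2.
By linearity: E[X] = 141 · (1/2) = (142 − 1) · (1/2) = 141/2 ≈ 70.5000.

E[X] = 141/2 = 70.5000.


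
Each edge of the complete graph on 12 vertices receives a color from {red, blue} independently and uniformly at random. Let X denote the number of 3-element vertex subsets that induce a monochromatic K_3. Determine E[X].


Let X = Σ_S X_S over the C(12, 3) = 220 subsets S of size 3, where X_S = 1 if the K_3 on S is monochromatic.
For a fixed S, the K_3 on S has C(3, 2) = 3 edges. P[all 3 edges red] = (1/2)^3, and likewise for blue, so P[monochromatic] = 2·(1/2)^3 = 2^{1 − 3} = 1/4.
By linearity of expectation: E[X] = C(12, 3) · 2^{1 − 3} = 220 · 1/4 = 55.
Numerically: E[X] ≈ 55.000.

E[X] = C(12,3)·2^(1−C(3,2)) = 55 ≈ 55.000.


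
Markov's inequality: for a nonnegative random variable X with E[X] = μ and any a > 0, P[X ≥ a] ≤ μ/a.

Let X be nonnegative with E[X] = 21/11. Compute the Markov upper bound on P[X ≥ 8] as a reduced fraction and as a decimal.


μ = E[X] = 21/11, a = 8.
Markov: P[X ≥ 8] ≤ μ/a = (21/11)/8 = 21/88.
Numerically: ≈ 0.239.
(Since a = 8 > μ = 1.909, the bound 21/88 is < 1 and informative.)

P[X ≥ 8] ≤ 21/88 ≈ 0.239.


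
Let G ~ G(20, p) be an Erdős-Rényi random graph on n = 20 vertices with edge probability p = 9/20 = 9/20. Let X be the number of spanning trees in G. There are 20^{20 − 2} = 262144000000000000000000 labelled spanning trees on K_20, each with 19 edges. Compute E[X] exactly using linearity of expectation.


K_20 has 20^{20 − 2} = 262144000000000000000000 labelled spanning trees.
For each such spanning tree H, let X_H = 1 if all 19 edges of H are present in G. Then P[X_H = 1] = p^{19} = (9/20)^{19} = 1350851717672992089/5242880000000000000000000.
Summing the indicators: E[X] = Σ_H E[X_H] = 262144000000000000000000 · p^{19} = 262144000000000000000000 · 1350851717672992089/5242880000000000000000000 = 1350851717672992089/20.
Numerically: E[X] ≈ 6.75e+16.

E[X] = 262144000000000000000000 · (9/20)^{19} = 1350851717672992089/20 ≈ 6.75e+16.


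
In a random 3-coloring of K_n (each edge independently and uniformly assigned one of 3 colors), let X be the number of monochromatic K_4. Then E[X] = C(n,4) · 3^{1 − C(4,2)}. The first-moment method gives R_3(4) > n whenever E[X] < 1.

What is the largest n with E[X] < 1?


We need C(n, 4) · 3^{1 − 6} < 1, i.e. C(n, 4) < 3^{6 − 1} = 243.
Check values of n near the boundary:
  n = 4: C(4, 4) = 1; 1 < 243? YES
  n = 5: C(5, 4) = 5; 5 < 243? YES
  n = 6: C(6, 4) = 15; 15 < 243? YES
  n = 7: C(7, 4) = 35; 35 < 243? YES
  n = 8: C(8, 4) = 70; 70 < 243? YES
  n = 9: C(9, 4) = 126; 126 < 243? YES
  n = 10: C(10, 4) = 210; 210 < 243? YES
  n = 11: C(11, 4) = 330; 330 < 243? NO
The largest n with C(n, 4) < 243 is n = 10 (where E[X] = 70/81 ≈ 0.86420). Hence R_3(4) > 10, i.e. R_3(4) ≥ 11.

Largest n = 10; hence R_3(4) > 10.


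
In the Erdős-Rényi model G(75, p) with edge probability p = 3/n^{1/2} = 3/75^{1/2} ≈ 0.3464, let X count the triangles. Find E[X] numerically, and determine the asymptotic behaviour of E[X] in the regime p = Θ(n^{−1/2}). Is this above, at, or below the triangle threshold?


Number of potential triangles: C(75, 3) = 67525.
Each occurs with probability p³ ≈ (0.3464)³ ≈ 4.156922e-02.
By linearity: E[X] = C(75, 3)·p³ ≈ 67525 · 4.156922e-02 ≈ 2806.9615.
Since α = 1/2 < 1, p = c/n^{1/2} ≫ 1/n is above the triangle threshold p ~ 1/n. Asymptotically E[X] ~ (c³/6)·n^{3(1−α)} = (3³/6)·n^{1.5} → ∞; triangles are abundant w.h.p.

E[X] ≈ 2806.9615; in regime p = Θ(1/n^{1/2}) E[X] diverges (above the triangle threshold p ~ 1/n).


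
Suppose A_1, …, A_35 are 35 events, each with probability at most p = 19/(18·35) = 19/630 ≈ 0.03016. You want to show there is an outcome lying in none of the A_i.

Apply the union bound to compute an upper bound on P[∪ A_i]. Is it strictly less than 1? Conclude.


Union bound: P[∪_{i=1}^{35} A_i] ≤ Σ_i P[A_i] ≤ 35·p = 35·(19/630) = 19/18.
Numerically: 19/18 ≈ 1.05556.
Is 19/18 < 1? NO.
Since the bound 19/18 is ≥ 1, the union bound is uninformative here; it does NOT by itself certify existence.

35·p = 19/18 ≈ 1.05556; existence NOT certified by the union bound.


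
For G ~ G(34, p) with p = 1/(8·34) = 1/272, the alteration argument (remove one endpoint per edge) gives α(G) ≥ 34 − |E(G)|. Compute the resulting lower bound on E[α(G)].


E[|E(G)|] = C(34, 2)·p = 561 · (1/272) = 33/16.
E[α(G)] ≥ n − E[|E(G)|] = 34 − 33/16 = 511/16.
Numerically: ≈ 31.937500.
(This is only a lower bound; the true E[α(G)] may be larger.)

E[α(G)] ≥ 511/16 ≈ 31.937500.


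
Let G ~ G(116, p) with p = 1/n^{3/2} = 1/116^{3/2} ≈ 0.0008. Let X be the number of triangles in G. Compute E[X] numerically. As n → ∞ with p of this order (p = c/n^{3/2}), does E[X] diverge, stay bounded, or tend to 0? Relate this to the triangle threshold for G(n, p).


Number of potential triangles: C(116, 3) = 253460.
Each occurs with probability p³ ≈ (0.0008)³ ≈ 5.12789e-10.
By linearity: E[X] = C(116, 3)·p³ ≈ 253460 · 5.12789e-10 ≈ 0.000.
Since α = 3/2 > 1, p = c/n^{3/2} = o(1/n) is below the triangle threshold p ~ 1/n. Asymptotically E[X] ~ (c³/6)·n^{3(1−α)} = (1³/6)·n^{-1.5} → 0, so by Markov's inequality G has no triangles w.h.p.

E[X] ≈ 0.000; in regime p = Θ(1/n^{3/2}) E[X] tends to 0 (below the triangle threshold p ~ 1/n).


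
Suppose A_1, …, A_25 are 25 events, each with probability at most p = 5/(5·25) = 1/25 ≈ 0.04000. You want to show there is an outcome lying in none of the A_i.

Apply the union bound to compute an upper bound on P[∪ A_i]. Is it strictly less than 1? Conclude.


Union bound: P[∪_{i=1}^{25} A_i] ≤ Σ_i P[A_i] ≤ 25·p = 25·(1/25) = 1.
Numerically: 1 ≈ 1.00000.
Is 1 < 1? NO.
Since the bound 1 is ≥ 1, the union bound is uninformative here; it does NOT by itself certify existence.

25·p = 1 ≈ 1.00000; existence NOT certified by the union bound.


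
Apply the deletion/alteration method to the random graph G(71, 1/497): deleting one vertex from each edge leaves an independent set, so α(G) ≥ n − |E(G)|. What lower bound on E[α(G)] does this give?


E[|E(G)|] = C(71, 2)·p = 2485 · (1/497) = 5.
E[α(G)] ≥ n − E[|E(G)|] = 71 − 5 = 66.
Numerically: ≈ 66.0000.
(This is only a lower bound; the true E[α(G)] may be larger.)

E[α(G)] ≥ 66 ≈ 66.0000.


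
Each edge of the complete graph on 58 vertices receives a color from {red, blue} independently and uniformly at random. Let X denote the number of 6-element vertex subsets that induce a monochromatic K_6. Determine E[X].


Let X = Σ_S X_S over the C(58, 6) = 40475358 subsets S of size 6, where X_S = 1 if the K_6 on S is monochromatic.
For a fixed S, the K_6 on S has C(6, 2) = 15 edges. P[all 15 edges red] = (1/2)^15, and likewise for blue, so P[monochromatic] = 2·(1/2)^15 = 2^{1 − 15} = 1/16384.
Summing: E[X] = C(58, 6) · 2^{1 − 15} = 40475358 · 1/16384 = 20237679/8192.
Numerically: E[X] ≈ 2470.419800.

E[X] = C(58,6)·2^(1−C(6,2)) = 20237679/8192 ≈ 2470.419800.


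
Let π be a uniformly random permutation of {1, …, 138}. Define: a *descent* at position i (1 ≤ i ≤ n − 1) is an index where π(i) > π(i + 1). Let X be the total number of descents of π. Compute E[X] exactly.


Write X = Σ X_I over i = 1, …, 137, with X_I the indicator of one descent.
There are 137 indicators.
For each fixed i, the pair (π(i), π(i+1)) is a uniformly random ordered pair of distinct values from {1, …, 138}; by symmetry P[π(i) > π(i+1)] = 1/2.
By linearity: E[X] = 137 · (1/2) = (138 − 1) · (1/2) = 137/2 ≈ 68.500000.

E[X] = 137/2 = 68.500000.


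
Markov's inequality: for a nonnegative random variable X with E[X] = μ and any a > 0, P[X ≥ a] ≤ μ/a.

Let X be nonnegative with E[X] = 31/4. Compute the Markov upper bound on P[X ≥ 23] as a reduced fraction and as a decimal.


μ = E[X] = 31/4, a = 23.
Markov: P[X ≥ 23] ≤ μ/a = (31/4)/23 = 31/92.
Numerically: ≈ 0.337.
(Since a = 23 > μ = 7.750, the bound 31/92 is < 1 and informative.)

P[X ≥ 23] ≤ 31/92 ≈ 0.337.


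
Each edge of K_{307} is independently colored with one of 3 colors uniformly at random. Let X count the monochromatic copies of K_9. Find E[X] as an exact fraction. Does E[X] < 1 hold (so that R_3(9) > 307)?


E[X] = C(307, 9) · 3^{1 − 36} = 59303278327292350 · 3^{−35} = 59303278327292350/50031545098999707.
As a reduced fraction: E[X] = 59303278327292350/50031545098999707 ≈ 1.1853177.
Is E[X] < 1? NO.
Since E[X] ≥ 1, the first-moment bound is inconclusive at n = 307; it does NOT by itself certify R_3(9) > 307.

E[X] = 59303278327292350/50031545098999707 ≈ 1.1853177; E[X] ≥ 1; first-moment method inconclusive here.


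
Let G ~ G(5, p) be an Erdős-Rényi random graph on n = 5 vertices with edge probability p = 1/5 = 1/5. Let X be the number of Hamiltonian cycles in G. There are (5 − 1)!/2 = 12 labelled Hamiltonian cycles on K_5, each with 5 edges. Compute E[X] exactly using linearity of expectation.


K_5 has (5 − 1)!/2 = 12 labelled Hamiltonian cycles.
For each such Hamiltonian cycle H, let X_H = 1 if all 5 edges of H are present in G. Then P[X_H = 1] = p^{5} = (1/5)^{5} = 1/3125.
By linearity: E[X] = Σ_H E[X_H] = 12 · p^{5} = 12 · 1/3125 = 12/3125.
Numerically: E[X] ≈ 0.00384.

E[X] = 12 · (1/5)^{5} = 12/3125 ≈ 0.00384.


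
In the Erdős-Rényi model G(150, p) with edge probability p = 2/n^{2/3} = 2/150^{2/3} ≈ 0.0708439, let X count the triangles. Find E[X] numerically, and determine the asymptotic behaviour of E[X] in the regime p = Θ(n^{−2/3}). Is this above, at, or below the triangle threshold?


Number of potential triangles: C(150, 3) = 551300.
Each occurs with probability p³ ≈ (0.0708439)³ ≈ 3.55555556e-04.
By linearity: E[X] = C(150, 3)·p³ ≈ 551300 · 3.55555556e-04 ≈ 196.017778.
Since α = 2/3 < 1, p = c/n^{2/3} ≫ 1/n is above the triangle threshold p ~ 1/n. Asymptotically E[X] ~ (c³/6)·n^{3(1−α)} = (2³/6)·n^{1} → ∞; triangles are abundant w.h.p.

E[X] ≈ 196.017778; in regime p = Θ(1/n^{2/3}) E[X] diverges (above the triangle threshold p ~ 1/n).


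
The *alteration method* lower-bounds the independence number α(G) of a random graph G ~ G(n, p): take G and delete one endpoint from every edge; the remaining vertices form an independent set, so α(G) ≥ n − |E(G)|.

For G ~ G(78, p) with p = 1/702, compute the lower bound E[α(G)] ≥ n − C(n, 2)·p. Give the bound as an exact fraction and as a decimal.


E[|E(G)|] = C(78, 2)·p = 3003 · (1/702) = 77/18.
E[α(G)] ≥ n − E[|E(G)|] = 78 − 77/18 = 1327/18.
Numerically: ≈ 73.72222.
(This is only a lower bound; the true E[α(G)] may be larger.)

E[α(G)] ≥ 1327/18 ≈ 73.72222.


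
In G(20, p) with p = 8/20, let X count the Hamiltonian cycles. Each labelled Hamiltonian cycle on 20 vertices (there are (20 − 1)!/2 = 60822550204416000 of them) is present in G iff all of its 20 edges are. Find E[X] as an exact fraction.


K_20 has (20 − 1)!/2 = 60822550204416000 labelled Hamiltonian cycles.
For each such Hamiltonian cycle H, let X_H = 1 if all 20 edges of H are present in G. Then P[X_H = 1] = p^{20} = (2/5)^{20} = 1048576/95367431640625.
Summing the indicators: E[X] = Σ_H E[X_H] = 60822550204416000 · p^{20} = 60822550204416000 · 1048576/95367431640625 = 510216531225165692928/762939453125.
Numerically: E[X] ≈ 6.6875e+08.

E[X] = 60822550204416000 · (2/5)^{20} = 510216531225165692928/762939453125 ≈ 6.6875e+08.


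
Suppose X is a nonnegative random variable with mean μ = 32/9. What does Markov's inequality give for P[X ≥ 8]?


μ = E[X] = 32/9, a = 8.
Markov: P[X ≥ 8] ≤ μ/a = (32/9)/8 = 4/9.
Numerically: ≈ 0.44444.
(Since a = 8 > μ = 3.55556, the bound 4/9 is < 1 and informative.)

P[X ≥ 8] ≤ 4/9 ≈ 0.44444.


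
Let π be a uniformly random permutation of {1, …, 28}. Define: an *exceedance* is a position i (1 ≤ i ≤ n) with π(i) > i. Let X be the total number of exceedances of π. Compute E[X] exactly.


Write X = Σ_{i=1}^{28} X_i, where X_i = 1_{π(i) > i}.
For each fixed i, π(i) is uniform over {1, …, 28} (marginal of a uniform permutation), so P[π(i) > i] = (n − i)/n. Summing: Σ_{i=1}^{28} (n − i)/n = (0 + 1 + … + 27)/28 = 28(28 − 1)/(2·28) = (28 − 1)/2.
Hence E[X] = Σ_{i=1}^{28} (28 − i)/28 = 27/2 ≈ 13.5000.

E[X] = 27/2 = 13.5000.


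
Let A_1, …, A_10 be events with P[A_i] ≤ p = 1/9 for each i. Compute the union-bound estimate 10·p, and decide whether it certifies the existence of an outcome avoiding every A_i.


Union bound: P[∪_{i=1}^{10} A_i] ≤ Σ_i P[A_i] ≤ 10·p = 10·(1/9) = 10/9.
Numerically: 10/9 ≈ 1.111111.
Is 10/9 < 1? NO.
Since the bound 10/9 is ≥ 1, the union bound is uninformative here; it does NOT by itself certify existence.

10·p = 10/9 ≈ 1.111111; existence NOT certified by the union bound.


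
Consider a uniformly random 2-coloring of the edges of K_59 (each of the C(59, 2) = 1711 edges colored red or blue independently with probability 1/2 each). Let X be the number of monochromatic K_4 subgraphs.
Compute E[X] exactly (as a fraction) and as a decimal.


Let X = Σ_S X_S over the C(59, 4) = 455126 subsets S of size 4, where X_S = 1 if the K_4 on S is monochromatic.
For a fixed S, the K_4 on S has C(4, 2) = 6 edges. P[all 6 edges red] = (1/2)^6, and likewise for blue, so P[monochromatic] = 2·(1/2)^6 = 2^{1 − 6} = 1/32.
By linearity of expectation: E[X] = C(59, 4) · 2^{1 − 6} = 455126 · 1/32 = 227563/16.
Numerically: E[X] ≈ 14222.6875.

E[X] = C(59,4)·2^(1−C(4,2)) = 227563/16 ≈ 14222.6875.


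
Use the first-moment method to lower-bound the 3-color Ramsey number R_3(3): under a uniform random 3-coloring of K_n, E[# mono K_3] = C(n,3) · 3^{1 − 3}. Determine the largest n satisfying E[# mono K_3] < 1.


We need C(n, 3) · 3^{1 − 3} < 1, i.e. C(n, 3) < 3^{3 − 1} = 9.
Check values of n near the boundary:
  n = 3: C(3, 3) = 1; 1 < 9? YES
  n = 4: C(4, 3) = 4; 4 < 9? YES
  n = 5: C(5, 3) = 10; 10 < 9? NO
  n = 6: C(6, 3) = 20; 20 < 9? NO
The largest n with C(n, 3) < 9 is n = 4 (where E[X] = 4/9 ≈ 0.44444). Hence R_3(3) > 4, i.e. R_3(3) ≥ 5.

Largest n = 4; hence R_3(3) > 4.


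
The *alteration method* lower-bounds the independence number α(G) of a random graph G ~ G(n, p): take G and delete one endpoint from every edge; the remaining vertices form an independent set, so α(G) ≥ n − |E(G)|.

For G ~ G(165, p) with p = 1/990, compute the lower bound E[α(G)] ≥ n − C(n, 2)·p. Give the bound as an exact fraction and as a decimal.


E[|E(G)|] = C(165, 2)·p = 13530 · (1/990) = 41/3.
E[α(G)] ≥ n − E[|E(G)|] = 165 − 41/3 = 454/3.
Numerically: ≈ 151.333.
(This is only a lower bound; the true E[α(G)] may be larger.)

E[α(G)] ≥ 454/3 ≈ 151.333.


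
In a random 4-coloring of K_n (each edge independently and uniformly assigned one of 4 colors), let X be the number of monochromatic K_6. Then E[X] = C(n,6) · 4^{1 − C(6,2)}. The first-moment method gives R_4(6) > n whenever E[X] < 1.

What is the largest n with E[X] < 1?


We need C(n, 6) · 4^{1 − 15} < 1, i.e. C(n, 6) < 4^{15 − 1} = 268435456.
Check values of n near the boundary:
  n = 73: C(73, 6) = 170230452; 170230452 < 268435456? YES
  n = 74: C(74, 6) = 185250786; 185250786 < 268435456? YES
  n = 75: C(75, 6) = 201359550; 201359550 < 268435456? YES
  n = 76: C(76, 6) = 218618940; 218618940 < 268435456? YES
  n = 77: C(77, 6) = 237093780; 237093780 < 268435456? YES
  n = 78: C(78, 6) = 256851595; 256851595 < 268435456? YES
  n = 79: C(79, 6) = 277962685; 277962685 < 268435456? NO
The largest n with C(n, 6) < 268435456 is n = 78 (where E[X] = 256851595/268435456 ≈ 0.95685). Hence R_4(6) > 78, i.e. R_4(6) ≥ 79.

Largest n = 78; hence R_4(6) > 78.


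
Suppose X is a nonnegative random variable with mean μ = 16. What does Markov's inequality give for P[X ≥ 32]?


μ = E[X] = 16, a = 32.
Markov: P[X ≥ 32] ≤ μ/a = (16)/32 = 1/2.
Numerically: ≈ 0.50000.
(Since a = 32 > μ = 16.00000, the bound 1/2 is < 1 and informative.)

P[X ≥ 32] ≤ 1/2 ≈ 0.50000.


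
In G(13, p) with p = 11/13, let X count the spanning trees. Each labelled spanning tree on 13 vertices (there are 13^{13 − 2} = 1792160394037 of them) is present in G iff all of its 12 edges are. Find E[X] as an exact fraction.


K_13 has 13^{13 − 2} = 1792160394037 labelled spanning trees.
For each such spanning tree H, let X_H = 1 if all 12 edges of H are present in G. Then P[X_H = 1] = p^{12} = (11/13)^{12} = 3138428376721/23298085122481.
Summing the indicators: E[X] = Σ_H E[X_H] = 1792160394037 · p^{12} = 1792160394037 · 3138428376721/23298085122481 = 3138428376721/13.
Numerically: E[X] ≈ 2.41e+11.

E[X] = 1792160394037 · (11/13)^{12} = 3138428376721/13 ≈ 2.41e+11.


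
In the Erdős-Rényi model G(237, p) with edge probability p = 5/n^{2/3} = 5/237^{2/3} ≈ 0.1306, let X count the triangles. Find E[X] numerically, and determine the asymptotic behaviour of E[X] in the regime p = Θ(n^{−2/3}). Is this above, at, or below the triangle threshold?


Number of potential triangles: C(237, 3) = 2190670.
Each occurs with probability p³ ≈ (0.1306)³ ≈ 2.225427e-03.
By linearity: E[X] = C(237, 3)·p³ ≈ 2190670 · 2.225427e-03 ≈ 4875.1758.
Since α = 2/3 < 1, p = c/n^{2/3} ≫ 1/n is above the triangle threshold p ~ 1/n. Asymptotically E[X] ~ (c³/6)·n^{3(1−α)} = (5³/6)·n^{1} → ∞; triangles are abundant w.h.p.

E[X] ≈ 4875.1758; in regime p = Θ(1/n^{2/3}) E[X] diverges (above the triangle threshold p ~ 1/n).


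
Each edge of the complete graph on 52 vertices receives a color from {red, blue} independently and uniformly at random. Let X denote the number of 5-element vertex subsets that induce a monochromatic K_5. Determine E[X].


Let X = Σ_S X_S over the C(52, 5) = 2598960 subsets S of size 5, where X_S = 1 if the K_5 on S is monochromatic.
For a fixed S, the K_5 on S has C(5, 2) = 10 edges. P[all 10 edges red] = (1/2)^10, and likewise for blue, so P[monochromatic] = 2·(1/2)^10 = 2^{1 − 10} = 1/512.
By linearity of expectation: E[X] = C(52, 5) · 2^{1 − 10} = 2598960 · 1/512 = 162435/32.
Numerically: E[X] ≈ 5076.094.

E[X] = C(52,5)·2^(1−C(5,2)) = 162435/32 ≈ 5076.094.


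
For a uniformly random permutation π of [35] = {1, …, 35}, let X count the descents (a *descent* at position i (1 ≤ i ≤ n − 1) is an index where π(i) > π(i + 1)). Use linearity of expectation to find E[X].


Write X = Σ X_I over i = 1, …, 34, with X_I the indicator of one descent.
There are 34 indicators.
For each fixed i, the pair (π(i), π(i+1)) is a uniformly random ordered pair of distinct values from {1, …, 35}; by symmetry P[π(i) > π(i+1)] = 1/2.
By linearity: E[X] = 34 · (1/2) = (35 − 1) · (1/2) = 17 ≈ 17.000000.

E[X] = 17 = 17.000000.


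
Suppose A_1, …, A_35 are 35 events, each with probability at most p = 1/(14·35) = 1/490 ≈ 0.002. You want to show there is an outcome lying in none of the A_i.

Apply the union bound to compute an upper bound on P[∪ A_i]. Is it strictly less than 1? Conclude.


Union bound: P[∪_{i=1}^{35} A_i] ≤ Σ_i P[A_i] ≤ 35·p = 35·(1/490) = 1/14.
Numerically: 1/14 ≈ 0.071.
Is 1/14 < 1? YES.
Since P[∪ A_i] ≤ 1/14 < 1, the complement has P[∩ A_i^c] ≥ 1 − 1/14 = 13/14 > 0, so some outcome avoids every A_i.

35·p = 1/14 ≈ 0.071; existence CERTIFIED by the union bound.


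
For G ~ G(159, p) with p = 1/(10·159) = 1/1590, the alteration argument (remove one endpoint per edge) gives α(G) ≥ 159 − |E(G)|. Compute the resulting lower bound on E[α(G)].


E[|E(G)|] = C(159, 2)·p = 12561 · (1/1590) = 79/10.
E[α(G)] ≥ n − E[|E(G)|] = 159 − 79/10 = 1511/10.
Numerically: ≈ 151.100000.
(This is only a lower bound; the true E[α(G)] may be larger.)

E[α(G)] ≥ 1511/10 ≈ 151.100000.


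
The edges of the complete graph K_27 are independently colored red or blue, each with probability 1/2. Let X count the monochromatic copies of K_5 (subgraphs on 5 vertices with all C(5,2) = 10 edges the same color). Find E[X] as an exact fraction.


Let X = Σ_S X_S over the C(27, 5) = 80730 subsets S of size 5, where X_S = 1 if the K_5 on S is monochromatic.
For a fixed S, the K_5 on S has C(5, 2) = 10 edges. P[all 10 edges red] = (1/2)^10, and likewise for blue, so P[monochromatic] = 2·(1/2)^10 = 2^{1 − 10} = 1/512.
By linearity of expectation: E[X] = C(27, 5) · 2^{1 − 10} = 80730 · 1/512 = 40365/256.
Numerically: E[X] ≈ 157.676.

E[X] = C(27,5)·2^(1−C(5,2)) = 40365/256 ≈ 157.676.


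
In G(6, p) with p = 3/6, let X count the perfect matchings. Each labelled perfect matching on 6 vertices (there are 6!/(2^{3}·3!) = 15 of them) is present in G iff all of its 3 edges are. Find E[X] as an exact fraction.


K_6 has 6!/(2^{3}·3!) = 15 labelled perfect matchings.
For each such perfect matching H, let X_H = 1 if all 3 edges of H are present in G. Then P[X_H = 1] = p^{3} = (1/2)^{3} = 1/8.
By linearity of expectation: E[X] = Σ_H E[X_H] = 15 · p^{3} = 15 · 1/8 = 15/8.
Numerically: E[X] ≈ 1.88.

E[X] = 15 · (1/2)^{3} = 15/8 ≈ 1.88.


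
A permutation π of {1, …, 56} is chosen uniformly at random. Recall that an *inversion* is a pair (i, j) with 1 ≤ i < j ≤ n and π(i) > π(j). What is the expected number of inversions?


Write X = Σ X_I over the C(56, 2) = 1540 pairs i < j, with X_I the indicator of one inversion.
There are 1540 indicators.
For each fixed pair i < j, the values π(i) and π(j) are two distinct elements of {1, …, 56} in uniformly random order; by symmetry P[π(i) > π(j)] = 1/2.
By linearity: E[X] = 1540 · (1/2) = C(56, 2) · (1/2) = 1540/2 = 770 ≈ 770.00000.

E[X] = 770 = 770.00000.


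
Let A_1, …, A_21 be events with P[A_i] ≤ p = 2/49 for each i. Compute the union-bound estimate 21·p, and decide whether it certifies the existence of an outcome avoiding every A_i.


Union bound: P[∪_{i=1}^{21} A_i] ≤ Σ_i P[A_i] ≤ 21·p = 21·(2/49) = 6/7.
Numerically: 6/7 ≈ 0.857.
Is 6/7 < 1? YES.
Since P[∪ A_i] ≤ 6/7 < 1, the complement has P[∩ A_i^c] ≥ 1 − 6/7 = 1/7 > 0, so some outcome avoids every A_i.

21·p = 6/7 ≈ 0.857; existence CERTIFIED by the union bound.


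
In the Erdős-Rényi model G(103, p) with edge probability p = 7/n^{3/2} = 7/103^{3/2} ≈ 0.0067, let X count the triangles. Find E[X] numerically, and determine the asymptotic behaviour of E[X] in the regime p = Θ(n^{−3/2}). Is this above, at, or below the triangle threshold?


Number of potential triangles: C(103, 3) = 176851.
Each occurs with probability p³ ≈ (0.0067)³ ≈ 3.00280e-07.
By linearity: E[X] = C(103, 3)·p³ ≈ 176851 · 3.00280e-07 ≈ 0.053.
Since α = 3/2 > 1, p = c/n^{3/2} = o(1/n) is below the triangle threshold p ~ 1/n. Asymptotically E[X] ~ (c³/6)·n^{3(1−α)} = (7³/6)·n^{-1.5} → 0, so by Markov's inequality G has no triangles w.h.p.

E[X] ≈ 0.053; in regime p = Θ(1/n^{3/2}) E[X] tends to 0 (below the triangle threshold p ~ 1/n).


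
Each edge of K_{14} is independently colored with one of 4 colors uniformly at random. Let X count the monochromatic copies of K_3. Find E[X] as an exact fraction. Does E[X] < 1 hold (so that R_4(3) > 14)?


E[X] = C(14, 3) · 4^{1 − 3} = 364 · 4^{−2} = 364/16.
As a reduced fraction: E[X] = 91/4 ≈ 22.750000.
Is E[X] < 1? NO.
Since E[X] ≥ 1, the first-moment bound is inconclusive at n = 14; it does NOT by itself certify R_4(3) > 14.

E[X] = 91/4 ≈ 22.750000; E[X] ≥ 1; first-moment method inconclusive here.


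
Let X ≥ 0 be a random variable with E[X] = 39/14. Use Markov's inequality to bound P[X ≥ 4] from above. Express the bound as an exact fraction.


μ = E[X] = 39/14, a = 4.
Markov: P[X ≥ 4] ≤ μ/a = (39/14)/4 = 39/56.
Numerically: ≈ 0.69643.
(Since a = 4 > μ = 2.78571, the bound 39/56 is < 1 and informative.)

P[X ≥ 4] ≤ 39/56 ≈ 0.69643.


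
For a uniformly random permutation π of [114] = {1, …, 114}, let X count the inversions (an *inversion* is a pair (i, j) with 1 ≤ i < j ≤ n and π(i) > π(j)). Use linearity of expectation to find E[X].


Write X = Σ X_I over the C(114, 2) = 6441 pairs i < j, with X_I the indicator of one inversion.
There are 6441 indicators.
For each fixed pair i < j, the values π(i) and π(j) are two distinct elements of {1, …, 114} in uniformly random order; by symmetry P[π(i) > π(j)] = 1/2.
By linearity: E[X] = 6441 · (1/2) = C(114, 2) · (1/2) = 6441/2 = 6441/2 ≈ 3220.500.

E[X] = 6441/2 = 3220.500.


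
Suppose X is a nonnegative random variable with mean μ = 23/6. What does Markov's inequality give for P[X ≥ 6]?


μ = E[X] = 23/6, a = 6.
Markov: P[X ≥ 6] ≤ μ/a = (23/6)/6 = 23/36.
Numerically: ≈ 0.6389.
(Since a = 6 > μ = 3.8333, the bound 23/36 is < 1 and informative.)

P[X ≥ 6] ≤ 23/36 ≈ 0.6389.


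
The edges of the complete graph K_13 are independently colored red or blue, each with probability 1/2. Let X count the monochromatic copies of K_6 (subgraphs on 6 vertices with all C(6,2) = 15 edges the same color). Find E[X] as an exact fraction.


Let X = Σ_S X_S over the C(13, 6) = 1716 subsets S of size 6, where X_S = 1 if the K_6 on S is monochromatic.
For a fixed S, the K_6 on S has C(6, 2) = 15 edges. P[all 15 edges red] = (1/2)^15, and likewise for blue, so P[monochromatic] = 2·(1/2)^15 = 2^{1 − 15} = 1/16384.
By linearity: E[X] = C(13, 6) · 2^{1 − 15} = 1716 · 1/16384 = 429/4096.
Numerically: E[X] ≈ 0.104736.

E[X] = C(13,6)·2^(1−C(6,2)) = 429/4096 ≈ 0.104736.


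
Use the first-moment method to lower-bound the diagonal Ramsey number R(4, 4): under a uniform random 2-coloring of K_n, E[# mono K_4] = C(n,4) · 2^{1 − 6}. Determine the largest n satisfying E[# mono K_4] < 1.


We need C(n, 4) · 2^{1 − 6} < 1, i.e. C(n, 4) < 2^{6 − 1} = 32.
Check values of n near the boundary:
  n = 5: C(5, 4) = 5; 5 < 32? YES
  n = 6: C(6, 4) = 15; 15 < 32? YES
  n = 7: C(7, 4) = 35; 35 < 32? NO
The largest n with C(n, 4) < 32 is n = 6 (where E[X] = 15/32 ≈ 0.469). Hence R(4, 4) > 6, i.e. R(4, 4) ≥ 7.

Largest n = 6; hence R(4, 4) > 6.


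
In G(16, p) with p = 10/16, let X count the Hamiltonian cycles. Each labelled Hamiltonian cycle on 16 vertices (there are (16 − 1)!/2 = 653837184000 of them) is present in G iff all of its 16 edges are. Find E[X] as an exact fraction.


K_16 has (16 − 1)!/2 = 653837184000 labelled Hamiltonian cycles.
For each such Hamiltonian cycle H, let X_H = 1 if all 16 edges of H are present in G. Then P[X_H = 1] = p^{16} = (5/8)^{16} = 152587890625/281474976710656.
By linearity: E[X] = Σ_H E[X_H] = 653837184000 · p^{16} = 653837184000 · 152587890625/281474976710656 = 97429332733154296875/274877906944.
Numerically: E[X] ≈ 3.544e+08.

E[X] = 653837184000 · (5/8)^{16} = 97429332733154296875/274877906944 ≈ 3.544e+08.


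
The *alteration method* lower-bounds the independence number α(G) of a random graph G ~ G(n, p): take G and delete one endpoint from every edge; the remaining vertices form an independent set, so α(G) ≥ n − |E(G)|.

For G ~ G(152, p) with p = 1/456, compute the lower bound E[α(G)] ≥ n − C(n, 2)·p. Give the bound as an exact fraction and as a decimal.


E[|E(G)|] = C(152, 2)·p = 11476 · (1/456) = 151/6.
E[α(G)] ≥ n − E[|E(G)|] = 152 − 151/6 = 761/6.
Numerically: ≈ 126.8333.
(This is only a lower bound; the true E[α(G)] may be larger.)

E[α(G)] ≥ 761/6 ≈ 126.8333.


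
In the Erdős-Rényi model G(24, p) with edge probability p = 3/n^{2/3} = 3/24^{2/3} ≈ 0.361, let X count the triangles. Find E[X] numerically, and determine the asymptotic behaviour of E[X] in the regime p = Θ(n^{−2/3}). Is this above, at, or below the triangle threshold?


Number of potential triangles: C(24, 3) = 2024.
Each occurs with probability p³ ≈ (0.361)³ ≈ 4.68750e-02.
By linearity: E[X] = C(24, 3)·p³ ≈ 2024 · 4.68750e-02 ≈ 94.875.
Since α = 2/3 < 1, p = c/n^{2/3} ≫ 1/n is above the triangle threshold p ~ 1/n. Asymptotically E[X] ~ (c³/6)·n^{3(1−α)} = (3³/6)·n^{1} → ∞; triangles are abundant w.h.p.

E[X] ≈ 94.875; in regime p = Θ(1/n^{2/3}) E[X] diverges (above the triangle threshold p ~ 1/n).


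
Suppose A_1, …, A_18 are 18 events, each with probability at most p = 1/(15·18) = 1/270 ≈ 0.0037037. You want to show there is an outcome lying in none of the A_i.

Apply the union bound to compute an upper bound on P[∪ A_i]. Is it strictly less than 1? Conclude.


Union bound: P[∪_{i=1}^{18} A_i] ≤ Σ_i P[A_i] ≤ 18·p = 18·(1/270) = 1/15.
Numerically: 1/15 ≈ 0.0666667.
Is 1/15 < 1? YES.
Since P[∪ A_i] ≤ 1/15 < 1, the complement has P[∩ A_i^c] ≥ 1 − 1/15 = 14/15 > 0, so some outcome avoids every A_i.

18·p = 1/15 ≈ 0.0666667; existence CERTIFIED by the union bound.


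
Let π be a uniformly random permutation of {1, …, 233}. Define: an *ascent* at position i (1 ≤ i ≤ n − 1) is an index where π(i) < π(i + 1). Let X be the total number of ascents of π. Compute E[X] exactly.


Write X = Σ X_I over i = 1, …, 232, with X_I the indicator of one ascent.
There are 232 indicators.
For each fixed i, the pair (π(i), π(i+1)) is a uniformly random ordered pair of distinct values from {1, …, 233}; by symmetry P[π(i) < π(i+1)] = 1/2.
By linearity: E[X] = 232 · (1/2) = (233 − 1) · (1/2) = 116 ≈ 116.0000.

E[X] = 116 = 116.0000.


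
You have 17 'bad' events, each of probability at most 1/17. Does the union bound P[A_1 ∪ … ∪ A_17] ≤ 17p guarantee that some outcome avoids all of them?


Union bound: P[∪_{i=1}^{17} A_i] ≤ Σ_i P[A_i] ≤ 17·p = 17·(1/17) = 1.
Numerically: 1 ≈ 1.000000.
Is 1 < 1? NO.
Since the bound 1 is ≥ 1, the union bound is uninformative here; it does NOT by itself certify existence.

17·p = 1 ≈ 1.000000; existence NOT certified by the union bound.


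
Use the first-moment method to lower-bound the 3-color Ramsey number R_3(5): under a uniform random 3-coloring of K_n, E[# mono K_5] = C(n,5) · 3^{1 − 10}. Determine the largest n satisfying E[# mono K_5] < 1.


We need C(n, 5) · 3^{1 − 10} < 1, i.e. C(n, 5) < 3^{10 − 1} = 19683.
Check values of n near the boundary:
  n = 15: C(15, 5) = 3003; 3003 < 19683? YES
  n = 16: C(16, 5) = 4368; 4368 < 19683? YES
  n = 17: C(17, 5) = 6188; 6188 < 19683? YES
  n = 18: C(18, 5) = 8568; 8568 < 19683? YES
  n = 19: C(19, 5) = 11628; 11628 < 19683? YES
  n = 20: C(20, 5) = 15504; 15504 < 19683? YES
  n = 21: C(21, 5) = 20349; 20349 < 19683? NO
  n = 22: C(22, 5) = 26334; 26334 < 19683? NO
  n = 23: C(23, 5) = 33649; 33649 < 19683? NO
The largest n with C(n, 5) < 19683 is n = 20 (where E[X] = 5168/6561 ≈ 0.78768). Hence R_3(5) > 20, i.e. R_3(5) ≥ 21.

Largest n = 20; hence R_3(5) > 20.


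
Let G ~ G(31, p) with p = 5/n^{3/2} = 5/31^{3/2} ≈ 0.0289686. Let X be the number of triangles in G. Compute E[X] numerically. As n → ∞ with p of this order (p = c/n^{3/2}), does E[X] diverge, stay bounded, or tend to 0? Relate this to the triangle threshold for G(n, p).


Number of potential triangles: C(31, 3) = 4495.
Each occurs with probability p³ ≈ (0.0289686)³ ≈ 2.43098562e-05.
By linearity: E[X] = C(31, 3)·p³ ≈ 4495 · 2.43098562e-05 ≈ 0.109273.
Since α = 3/2 > 1, p = c/n^{3/2} = o(1/n) is below the triangle threshold p ~ 1/n. Asymptotically E[X] ~ (c³/6)·n^{3(1−α)} = (5³/6)·n^{-1.5} → 0, so by Markov's inequality G has no triangles w.h.p.

E[X] ≈ 0.109273; in regime p = Θ(1/n^{3/2}) E[X] tends to 0 (below the triangle threshold p ~ 1/n).


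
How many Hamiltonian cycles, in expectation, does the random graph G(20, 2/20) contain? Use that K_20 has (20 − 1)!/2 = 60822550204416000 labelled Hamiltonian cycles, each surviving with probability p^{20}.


K_20 has (20 − 1)!/2 = 60822550204416000 labelled Hamiltonian cycles.
For each such Hamiltonian cycle H, let X_H = 1 if all 20 edges of H are present in G. Then P[X_H = 1] = p^{20} = (1/10)^{20} = 1/100000000000000000000.
By linearity: E[X] = Σ_H E[X_H] = 60822550204416000 · p^{20} = 60822550204416000 · 1/100000000000000000000 = 14849255421/24414062500000.
Numerically: E[X] ≈ 0.00060823.

E[X] = 60822550204416000 · (1/10)^{20} = 14849255421/24414062500000 ≈ 0.00060823.


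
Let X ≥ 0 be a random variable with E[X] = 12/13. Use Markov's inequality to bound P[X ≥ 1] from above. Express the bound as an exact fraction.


μ = E[X] = 12/13, a = 1.
Markov: P[X ≥ 1] ≤ μ/a = (12/13)/1 = 12/13.
Numerically: ≈ 0.923077.
(Since a = 1 > μ = 0.923077, the bound 12/13 is < 1 and informative.)

P[X ≥ 1] ≤ 12/13 ≈ 0.923077.
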